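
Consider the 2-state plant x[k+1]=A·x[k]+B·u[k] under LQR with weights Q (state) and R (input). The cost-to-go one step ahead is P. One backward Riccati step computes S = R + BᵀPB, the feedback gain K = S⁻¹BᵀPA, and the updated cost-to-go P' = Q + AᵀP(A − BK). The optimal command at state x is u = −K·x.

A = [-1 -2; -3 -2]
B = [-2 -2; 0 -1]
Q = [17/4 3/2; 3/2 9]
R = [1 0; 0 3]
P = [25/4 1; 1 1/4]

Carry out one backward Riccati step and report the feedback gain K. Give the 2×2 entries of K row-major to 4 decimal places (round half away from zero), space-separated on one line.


BᵀP = [-12.5000 -2.0000; -13.5000 -2.2500]
S = R + BᵀPB = [1 0; 0 3] + [25.0000 27.0000; 27.0000 29.2500] = [26.0000 27.0000; 27.0000 32.2500]
BᵀPA = [18.5000 29.0000; 20.2500 31.5000]
K = S⁻¹·BᵀPA = [0.4555 0.7740; 0.2466 0.3288]
A−BK = [0.4041 0.2055; -2.7534 -1.6712]
AᵀP(A−BK) = [1.0805 1.0240; 1.0240 1.1986]
P' = Q + AᵀP(A−BK) = [5.3305 2.5240; 2.5240 10.1986]
tr(P') = 15.5291

0.4555 0.7740 0.2466 0.3288


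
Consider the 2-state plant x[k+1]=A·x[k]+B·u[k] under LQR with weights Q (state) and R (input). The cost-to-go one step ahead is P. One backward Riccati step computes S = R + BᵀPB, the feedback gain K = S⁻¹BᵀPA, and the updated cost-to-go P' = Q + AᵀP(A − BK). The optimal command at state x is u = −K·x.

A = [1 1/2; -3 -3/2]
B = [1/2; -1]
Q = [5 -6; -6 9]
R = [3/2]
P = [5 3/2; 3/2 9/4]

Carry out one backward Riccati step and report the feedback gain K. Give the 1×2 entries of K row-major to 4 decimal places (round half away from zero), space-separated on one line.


1.5714 0.7857

BᵀP = [1.0000 -1.5000]
S = R + BᵀPB = [3/2] + [2.0000] = [3.5000]
BᵀPA = [5.5000 2.7500]
K = S⁻¹·BᵀPA = [1.5714 0.7857]
A−BK = [0.2143 0.1071; -1.4286 -0.7143]
AᵀP(A−BK) = [7.6071 3.8036; 3.8036 1.9018]
P' = Q + AᵀP(A−BK) = [12.6071 -2.1964; -2.1964 10.9018]
tr(P') = 23.5089


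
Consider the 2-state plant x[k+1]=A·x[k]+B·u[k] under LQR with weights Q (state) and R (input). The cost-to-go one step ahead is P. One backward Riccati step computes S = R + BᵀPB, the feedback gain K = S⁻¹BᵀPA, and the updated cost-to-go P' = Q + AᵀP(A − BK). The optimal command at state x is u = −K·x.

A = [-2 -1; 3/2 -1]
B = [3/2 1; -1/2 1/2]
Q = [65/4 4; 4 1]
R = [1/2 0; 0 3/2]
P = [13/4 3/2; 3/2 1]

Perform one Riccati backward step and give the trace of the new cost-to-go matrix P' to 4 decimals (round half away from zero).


18.9493

BᵀP = [4.1250 1.7500; 4.0000 2.0000]
S = R + BᵀPB = [1/2 0; 0 3/2] + [5.3125 5.0000; 5.0000 5.0000] = [5.8125 5.0000; 5.0000 6.5000]
BᵀPA = [-5.6250 -5.8750; -5.0000 -6.0000]
K = S⁻¹·BᵀPA = [-0.9046 -0.6406; -0.0733 -0.4303]
A−BK = [-0.5697 0.3912; 1.0844 -1.1051]
AᵀP(A−BK) = [0.7946 -0.0049; -0.0049 0.9046]
P' = Q + AᵀP(A−BK) = [17.0446 3.9951; 3.9951 1.9046]
tr(P') = 18.9493


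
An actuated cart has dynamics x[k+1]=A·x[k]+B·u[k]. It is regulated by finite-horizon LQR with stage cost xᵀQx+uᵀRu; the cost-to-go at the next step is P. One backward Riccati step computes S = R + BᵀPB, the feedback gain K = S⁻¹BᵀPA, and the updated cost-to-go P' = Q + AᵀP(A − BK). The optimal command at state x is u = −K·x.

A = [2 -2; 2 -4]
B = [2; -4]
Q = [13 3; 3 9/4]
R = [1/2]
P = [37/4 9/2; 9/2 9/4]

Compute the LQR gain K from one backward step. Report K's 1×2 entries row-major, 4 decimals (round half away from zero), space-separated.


0.6667 -0.6667

BᵀP = [0.5000 0.0000]
S = R + BᵀPB = [1/2] + [1.0000] = [1.5000]
BᵀPA = [1.0000 -1.0000]
K = S⁻¹·BᵀPA = [0.6667 -0.6667]
A−BK = [0.6667 -0.6667; 4.6667 -6.6667]
AᵀP(A−BK) = [81.3333 -108.3333; -108.3333 144.3333]
P' = Q + AᵀP(A−BK) = [94.3333 -105.3333; -105.3333 146.5833]
tr(P') = 240.9167


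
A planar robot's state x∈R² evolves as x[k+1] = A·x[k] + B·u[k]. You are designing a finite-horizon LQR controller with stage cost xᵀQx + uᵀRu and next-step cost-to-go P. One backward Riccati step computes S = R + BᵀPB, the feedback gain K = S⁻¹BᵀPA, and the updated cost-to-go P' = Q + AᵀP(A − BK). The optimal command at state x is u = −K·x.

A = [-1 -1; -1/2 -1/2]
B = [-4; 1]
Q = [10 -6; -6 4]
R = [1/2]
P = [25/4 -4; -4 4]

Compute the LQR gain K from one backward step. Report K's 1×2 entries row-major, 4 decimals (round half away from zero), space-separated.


BᵀP = [-29.0000 20.0000]
S = R + BᵀPB = [1/2] + [136.0000] = [136.5000]
BᵀPA = [19.0000 19.0000]
K = S⁻¹·BᵀPA = [0.1392 0.1392]
A−BK = [-0.4432 -0.4432; -0.6392 -0.6392]
AᵀP(A−BK) = [0.6053 0.6053; 0.6053 0.6053]
P' = Q + AᵀP(A−BK) = [10.6053 -5.3947; -5.3947 4.6053]
tr(P') = 15.2106

0.1392 0.1392


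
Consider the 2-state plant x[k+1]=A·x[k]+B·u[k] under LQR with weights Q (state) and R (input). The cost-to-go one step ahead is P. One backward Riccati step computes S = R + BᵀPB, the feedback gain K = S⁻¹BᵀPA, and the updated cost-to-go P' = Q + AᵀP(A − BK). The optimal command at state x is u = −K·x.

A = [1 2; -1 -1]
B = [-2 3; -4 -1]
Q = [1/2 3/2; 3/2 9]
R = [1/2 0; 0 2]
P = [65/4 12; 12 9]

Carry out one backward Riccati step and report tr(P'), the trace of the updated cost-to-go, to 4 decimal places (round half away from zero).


10.0016

BᵀP = [-80.5000 -60.0000; 36.7500 27.0000]
S = R + BᵀPB = [1/2 0; 0 2] + [401.0000 -181.5000; -181.5000 83.2500] = [401.5000 -181.5000; -181.5000 85.2500]
BᵀPA = [-20.5000 -101.0000; 9.7500 46.5000]
K = S⁻¹·BᵀPA = [0.0171 -0.1326; 0.1508 0.2631]
A−BK = [0.5818 0.9455; -0.7807 -1.2674]
AᵀP(A−BK) = [0.1305 0.2160; 0.2160 0.3711]
P' = Q + AᵀP(A−BK) = [0.6305 1.7160; 1.7160 9.3711]
tr(P') = 10.0016


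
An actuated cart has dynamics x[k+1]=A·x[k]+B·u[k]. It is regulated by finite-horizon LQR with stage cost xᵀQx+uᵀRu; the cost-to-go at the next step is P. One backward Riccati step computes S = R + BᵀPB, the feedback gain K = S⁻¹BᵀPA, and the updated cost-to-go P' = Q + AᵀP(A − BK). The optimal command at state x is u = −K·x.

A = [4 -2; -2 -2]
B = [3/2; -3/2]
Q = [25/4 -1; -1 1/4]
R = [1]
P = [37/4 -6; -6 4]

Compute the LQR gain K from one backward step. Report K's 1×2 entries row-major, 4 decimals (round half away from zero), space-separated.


BᵀP = [22.8750 -15.0000]
S = R + BᵀPB = [1] + [56.8125] = [57.8125]
BᵀPA = [121.5000 -15.7500]
K = S⁻¹·BᵀPA = [2.1016 -0.2724]
A−BK = [0.8476 -1.5914; 1.1524 -2.4086]
AᵀP(A−BK) = [4.6530 -0.8995; -0.8995 0.7092]
P' = Q + AᵀP(A−BK) = [10.9030 -1.8995; -1.8995 0.9592]
tr(P') = 11.8622

2.1016 -0.2724


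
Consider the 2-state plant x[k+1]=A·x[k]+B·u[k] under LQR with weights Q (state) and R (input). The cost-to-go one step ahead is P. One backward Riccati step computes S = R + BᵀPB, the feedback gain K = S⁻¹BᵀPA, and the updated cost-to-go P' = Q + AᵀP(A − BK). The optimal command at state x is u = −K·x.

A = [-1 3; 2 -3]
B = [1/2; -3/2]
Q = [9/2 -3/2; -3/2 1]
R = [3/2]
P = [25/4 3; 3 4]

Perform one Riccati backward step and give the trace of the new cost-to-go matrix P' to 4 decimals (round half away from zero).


BᵀP = [-1.3750 -4.5000]
S = R + BᵀPB = [3/2] + [6.0625] = [7.5625]
BᵀPA = [-7.6250 9.3750]
K = S⁻¹·BᵀPA = [-1.0083 1.2397]
A−BK = [-0.4959 2.3802; 0.4876 -1.1405]
AᵀP(A−BK) = [2.5620 -6.2975; -6.2975 26.6281]
P' = Q + AᵀP(A−BK) = [7.0620 -7.7975; -7.7975 27.6281]
tr(P') = 34.6901

34.6901


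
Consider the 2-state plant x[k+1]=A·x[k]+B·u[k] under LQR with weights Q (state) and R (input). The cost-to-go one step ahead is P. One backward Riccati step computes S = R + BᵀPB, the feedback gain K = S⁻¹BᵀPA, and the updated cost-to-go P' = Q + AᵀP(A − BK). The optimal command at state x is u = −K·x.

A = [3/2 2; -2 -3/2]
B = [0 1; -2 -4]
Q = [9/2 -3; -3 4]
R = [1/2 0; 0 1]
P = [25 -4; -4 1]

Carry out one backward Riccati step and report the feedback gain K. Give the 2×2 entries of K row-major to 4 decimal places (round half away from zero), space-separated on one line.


-0.7273 -1.2727 1.2045 1.5455

BᵀP = [8.0000 -2.0000; 41.0000 -8.0000]
S = R + BᵀPB = [1/2 0; 0 1] + [4.0000 16.0000; 16.0000 73.0000] = [4.5000 16.0000; 16.0000 74.0000]
BᵀPA = [16.0000 19.0000; 77.5000 94.0000]
K = S⁻¹·BᵀPA = [-0.7273 -1.2727; 1.2045 1.5455]
A−BK = [0.2955 0.4545; 1.3636 2.1364]
AᵀP(A−BK) = [2.5341 3.5909; 3.5909 5.1591]
P' = Q + AᵀP(A−BK) = [7.0341 0.5909; 0.5909 9.1591]
tr(P') = 16.1932


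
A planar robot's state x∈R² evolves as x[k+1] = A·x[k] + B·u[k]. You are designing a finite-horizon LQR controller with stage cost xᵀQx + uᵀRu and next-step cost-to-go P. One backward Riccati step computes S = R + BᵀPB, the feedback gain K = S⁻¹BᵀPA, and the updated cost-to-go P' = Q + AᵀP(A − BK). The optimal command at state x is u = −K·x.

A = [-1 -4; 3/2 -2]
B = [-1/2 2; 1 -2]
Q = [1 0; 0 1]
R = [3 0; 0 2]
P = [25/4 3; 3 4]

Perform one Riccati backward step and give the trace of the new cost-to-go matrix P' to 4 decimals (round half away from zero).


BᵀP = [-0.1250 2.5000; 6.5000 -2.0000]
S = R + BᵀPB = [3 0; 0 2] + [2.5625 -5.2500; -5.2500 17.0000] = [5.5625 -5.2500; -5.2500 19.0000]
BᵀPA = [3.8750 -4.5000; -9.5000 -22.0000]
K = S⁻¹·BᵀPA = [0.3040 -2.5728; -0.4160 -1.8688]
A−BK = [-0.0160 -1.5488; 0.3640 -3.1648]
AᵀP(A−BK) = [1.1200 -6.7840; -6.7840 111.3088]
P' = Q + AᵀP(A−BK) = [2.1200 -6.7840; -6.7840 112.3088]
tr(P') = 114.4288

114.4288


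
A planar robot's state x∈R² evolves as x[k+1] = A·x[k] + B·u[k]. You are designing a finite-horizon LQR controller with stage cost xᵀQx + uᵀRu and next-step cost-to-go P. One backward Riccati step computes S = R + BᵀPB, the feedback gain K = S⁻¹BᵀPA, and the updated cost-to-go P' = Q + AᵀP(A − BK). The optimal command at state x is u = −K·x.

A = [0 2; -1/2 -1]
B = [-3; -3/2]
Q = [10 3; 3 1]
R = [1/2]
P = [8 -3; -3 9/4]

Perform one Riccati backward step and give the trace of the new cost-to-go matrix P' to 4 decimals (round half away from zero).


BᵀP = [-19.5000 5.6250]
S = R + BᵀPB = [1/2] + [50.0625] = [50.5625]
BᵀPA = [-2.8125 -44.6250]
K = S⁻¹·BᵀPA = [-0.0556 -0.8826]
A−BK = [-0.1669 -0.6477; -0.5834 -2.3239]
AᵀP(A−BK) = [0.4061 1.6428; 1.6428 6.8653]
P' = Q + AᵀP(A−BK) = [10.4061 4.6428; 4.6428 7.8653]
tr(P') = 18.2713

18.2713


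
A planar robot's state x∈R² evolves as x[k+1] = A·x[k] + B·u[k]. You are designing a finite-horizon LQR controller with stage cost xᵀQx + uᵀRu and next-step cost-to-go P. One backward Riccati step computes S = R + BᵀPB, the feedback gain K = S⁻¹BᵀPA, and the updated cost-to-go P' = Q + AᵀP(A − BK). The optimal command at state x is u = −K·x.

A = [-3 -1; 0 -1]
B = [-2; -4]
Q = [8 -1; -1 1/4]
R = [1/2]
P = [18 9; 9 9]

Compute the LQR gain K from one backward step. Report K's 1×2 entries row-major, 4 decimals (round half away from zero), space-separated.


BᵀP = [-72.0000 -54.0000]
S = R + BᵀPB = [1/2] + [360.0000] = [360.5000]
BᵀPA = [216.0000 126.0000]
K = S⁻¹·BᵀPA = [0.5992 0.3495]
A−BK = [-1.8017 -0.3010; 2.3967 0.3981]
AᵀP(A−BK) = [32.5798 5.5049; 5.5049 0.9612]
P' = Q + AᵀP(A−BK) = [40.5798 4.5049; 4.5049 1.2112]
tr(P') = 41.7909

0.5992 0.3495


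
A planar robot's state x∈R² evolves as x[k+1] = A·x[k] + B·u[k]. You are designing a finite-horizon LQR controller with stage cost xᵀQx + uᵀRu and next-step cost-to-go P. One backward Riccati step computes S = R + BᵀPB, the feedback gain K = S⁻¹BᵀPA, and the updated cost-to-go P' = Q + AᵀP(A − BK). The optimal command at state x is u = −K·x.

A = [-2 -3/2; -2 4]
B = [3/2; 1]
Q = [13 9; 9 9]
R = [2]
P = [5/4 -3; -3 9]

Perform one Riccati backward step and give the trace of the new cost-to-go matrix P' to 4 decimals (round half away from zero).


BᵀP = [-1.1250 4.5000]
S = R + BᵀPB = [2] + [2.8125] = [4.8125]
BᵀPA = [-6.7500 19.6875]
K = S⁻¹·BᵀPA = [-1.4026 4.0909]
A−BK = [0.1039 -7.6364; -0.5974 -0.0909]
AᵀP(A−BK) = [7.5325 -25.6364; -25.6364 102.2727]
P' = Q + AᵀP(A−BK) = [20.5325 -16.6364; -16.6364 111.2727]
tr(P') = 131.8052

131.8052


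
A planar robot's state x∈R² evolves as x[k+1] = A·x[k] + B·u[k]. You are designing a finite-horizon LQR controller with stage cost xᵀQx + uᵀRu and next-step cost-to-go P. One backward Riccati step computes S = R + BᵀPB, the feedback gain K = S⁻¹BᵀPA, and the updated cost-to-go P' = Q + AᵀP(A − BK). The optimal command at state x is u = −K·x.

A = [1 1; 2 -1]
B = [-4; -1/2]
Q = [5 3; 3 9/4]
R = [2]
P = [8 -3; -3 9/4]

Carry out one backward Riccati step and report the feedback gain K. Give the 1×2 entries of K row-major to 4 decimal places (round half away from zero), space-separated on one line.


BᵀP = [-30.5000 10.8750]
S = R + BᵀPB = [2] + [116.5625] = [118.5625]
BᵀPA = [-8.7500 -41.3750]
K = S⁻¹·BᵀPA = [-0.0738 -0.3490]
A−BK = [0.7048 -0.3959; 1.9631 -1.1745]
AᵀP(A−BK) = [4.3542 -2.5535; -2.5535 1.8113]
P' = Q + AᵀP(A−BK) = [9.3542 0.4465; 0.4465 4.0613]
tr(P') = 13.4155

-0.0738 -0.3490


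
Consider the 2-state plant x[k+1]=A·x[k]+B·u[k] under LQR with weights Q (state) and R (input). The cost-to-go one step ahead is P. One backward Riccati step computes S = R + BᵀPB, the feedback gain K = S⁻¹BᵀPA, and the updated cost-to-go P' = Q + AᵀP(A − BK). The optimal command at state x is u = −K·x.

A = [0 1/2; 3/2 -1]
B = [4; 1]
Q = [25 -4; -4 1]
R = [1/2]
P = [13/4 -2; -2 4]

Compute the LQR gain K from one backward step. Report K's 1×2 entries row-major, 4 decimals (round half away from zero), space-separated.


BᵀP = [11.0000 -4.0000]
S = R + BᵀPB = [1/2] + [40.0000] = [40.5000]
BᵀPA = [-6.0000 9.5000]
K = S⁻¹·BᵀPA = [-0.1481 0.2346]
A−BK = [0.5926 -0.4383; 1.6481 -1.2346]
AᵀP(A−BK) = [8.1111 -6.0926; -6.0926 4.5841]
P' = Q + AᵀP(A−BK) = [33.1111 -10.0926; -10.0926 5.5841]
tr(P') = 38.6952

-0.1481 0.2346


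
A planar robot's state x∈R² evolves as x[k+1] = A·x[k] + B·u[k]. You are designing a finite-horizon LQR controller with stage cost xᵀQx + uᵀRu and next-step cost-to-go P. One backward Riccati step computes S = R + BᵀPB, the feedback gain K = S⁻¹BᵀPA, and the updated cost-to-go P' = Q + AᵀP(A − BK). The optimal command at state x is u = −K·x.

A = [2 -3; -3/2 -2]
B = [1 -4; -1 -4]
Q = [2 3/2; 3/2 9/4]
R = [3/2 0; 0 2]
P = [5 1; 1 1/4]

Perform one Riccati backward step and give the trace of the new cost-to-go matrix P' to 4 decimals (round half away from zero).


BᵀP = [4.0000 0.7500; -24.0000 -5.0000]
S = R + BᵀPB = [3/2 0; 0 2] + [3.2500 -19.0000; -19.0000 116.0000] = [4.7500 -19.0000; -19.0000 118.0000]
BᵀPA = [6.8750 -13.5000; -40.5000 82.0000]
K = S⁻¹·BᵀPA = [0.2093 -0.1754; -0.3095 0.6667]
A−BK = [0.5526 -0.1579; -2.5288 0.4912]
AᵀP(A−BK) = [0.5880 -0.5439; -0.5439 0.9649]
P' = Q + AᵀP(A−BK) = [2.5880 0.9561; 0.9561 3.2149]
tr(P') = 5.8029

5.8029


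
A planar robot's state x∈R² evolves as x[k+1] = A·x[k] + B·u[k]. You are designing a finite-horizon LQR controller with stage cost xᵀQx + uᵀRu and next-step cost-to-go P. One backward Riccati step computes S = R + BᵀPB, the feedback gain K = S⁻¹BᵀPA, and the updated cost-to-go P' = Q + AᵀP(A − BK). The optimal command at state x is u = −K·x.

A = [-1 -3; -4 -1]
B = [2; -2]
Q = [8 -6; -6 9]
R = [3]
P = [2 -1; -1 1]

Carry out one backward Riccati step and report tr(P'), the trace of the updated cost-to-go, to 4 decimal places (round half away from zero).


BᵀP = [6.0000 -4.0000]
S = R + BᵀPB = [3] + [20.0000] = [23.0000]
BᵀPA = [10.0000 -14.0000]
K = S⁻¹·BᵀPA = [0.4348 -0.6087]
A−BK = [-1.8696 -1.7826; -3.1304 -2.2174]
AᵀP(A−BK) = [5.6522 3.0870; 3.0870 4.4783]
P' = Q + AᵀP(A−BK) = [13.6522 -2.9130; -2.9130 13.4783]
tr(P') = 27.1304

27.1304


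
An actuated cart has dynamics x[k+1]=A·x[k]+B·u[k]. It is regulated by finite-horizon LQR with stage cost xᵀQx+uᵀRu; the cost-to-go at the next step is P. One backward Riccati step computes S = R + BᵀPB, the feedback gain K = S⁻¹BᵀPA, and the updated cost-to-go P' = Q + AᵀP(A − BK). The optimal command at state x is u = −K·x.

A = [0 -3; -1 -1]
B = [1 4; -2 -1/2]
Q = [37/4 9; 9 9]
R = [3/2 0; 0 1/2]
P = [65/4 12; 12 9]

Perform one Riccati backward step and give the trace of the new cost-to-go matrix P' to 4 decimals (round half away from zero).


19.1141

BᵀP = [-7.7500 -6.0000; 59.0000 43.5000]
S = R + BᵀPB = [3/2 0; 0 1/2] + [4.2500 -28.0000; -28.0000 214.2500] = [5.7500 -28.0000; -28.0000 214.7500]
BᵀPA = [6.0000 29.2500; -43.5000 -220.5000]
K = S⁻¹·BᵀPA = [0.1564 0.2383; -0.1822 -0.9957]
A−BK = [0.5723 0.7445; -0.7783 -1.0212]
AᵀP(A−BK) = [0.1373 0.2570; 0.2570 0.7268]
P' = Q + AᵀP(A−BK) = [9.3873 9.2570; 9.2570 9.7268]
tr(P') = 19.1141


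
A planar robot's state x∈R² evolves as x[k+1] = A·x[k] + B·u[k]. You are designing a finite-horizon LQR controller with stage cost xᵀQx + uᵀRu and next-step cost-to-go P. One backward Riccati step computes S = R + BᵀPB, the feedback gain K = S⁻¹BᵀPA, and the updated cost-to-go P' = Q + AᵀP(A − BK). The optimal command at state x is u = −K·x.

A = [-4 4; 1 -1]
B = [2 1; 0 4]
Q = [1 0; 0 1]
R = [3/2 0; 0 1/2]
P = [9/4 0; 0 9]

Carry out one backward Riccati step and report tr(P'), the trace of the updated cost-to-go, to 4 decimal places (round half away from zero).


13.6434

BᵀP = [4.5000 0.0000; 2.2500 36.0000]
S = R + BᵀPB = [3/2 0; 0 1/2] + [9.0000 4.5000; 4.5000 146.2500] = [10.5000 4.5000; 4.5000 146.7500]
BᵀPA = [-18.0000 18.0000; 27.0000 -27.0000]
K = S⁻¹·BᵀPA = [-1.8170 1.8170; 0.2397 -0.2397]
A−BK = [-0.6057 0.6057; 0.0412 -0.0412]
AᵀP(A−BK) = [5.8217 -5.8217; -5.8217 5.8217]
P' = Q + AᵀP(A−BK) = [6.8217 -5.8217; -5.8217 6.8217]
tr(P') = 13.6434


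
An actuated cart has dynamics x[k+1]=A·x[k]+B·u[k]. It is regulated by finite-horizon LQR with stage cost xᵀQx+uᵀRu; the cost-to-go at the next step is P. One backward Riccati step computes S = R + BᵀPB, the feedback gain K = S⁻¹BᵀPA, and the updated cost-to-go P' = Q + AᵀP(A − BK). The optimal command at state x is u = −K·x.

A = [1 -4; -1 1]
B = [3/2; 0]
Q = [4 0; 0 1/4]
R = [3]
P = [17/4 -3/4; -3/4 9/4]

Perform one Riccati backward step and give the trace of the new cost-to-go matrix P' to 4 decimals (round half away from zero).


BᵀP = [6.3750 -1.1250]
S = R + BᵀPB = [3] + [9.5625] = [12.5625]
BᵀPA = [7.5000 -26.6250]
K = S⁻¹·BᵀPA = [0.5970 -2.1194]
A−BK = [0.1045 -0.8209; -1.0000 1.0000]
AᵀP(A−BK) = [3.5224 -7.1045; -7.1045 19.8209]
P' = Q + AᵀP(A−BK) = [7.5224 -7.1045; -7.1045 20.0709]
tr(P') = 27.5933

27.5933


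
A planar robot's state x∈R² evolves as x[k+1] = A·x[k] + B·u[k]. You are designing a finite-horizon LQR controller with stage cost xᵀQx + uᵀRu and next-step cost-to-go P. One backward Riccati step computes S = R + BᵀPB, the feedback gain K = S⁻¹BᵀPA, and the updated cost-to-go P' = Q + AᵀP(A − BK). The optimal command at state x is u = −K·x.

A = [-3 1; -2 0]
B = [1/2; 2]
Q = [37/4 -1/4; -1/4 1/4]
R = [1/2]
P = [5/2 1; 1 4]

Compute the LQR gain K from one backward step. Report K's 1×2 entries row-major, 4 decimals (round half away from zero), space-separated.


BᵀP = [3.2500 8.5000]
S = R + BᵀPB = [1/2] + [18.6250] = [19.1250]
BᵀPA = [-26.7500 3.2500]
K = S⁻¹·BᵀPA = [-1.3987 0.1699]
A−BK = [-2.3007 0.9150; 0.7974 -0.3399]
AᵀP(A−BK) = [13.0850 -4.9542; -4.9542 1.9477]
P' = Q + AᵀP(A−BK) = [22.3350 -5.2042; -5.2042 2.1977]
tr(P') = 24.5327

-1.3987 0.1699


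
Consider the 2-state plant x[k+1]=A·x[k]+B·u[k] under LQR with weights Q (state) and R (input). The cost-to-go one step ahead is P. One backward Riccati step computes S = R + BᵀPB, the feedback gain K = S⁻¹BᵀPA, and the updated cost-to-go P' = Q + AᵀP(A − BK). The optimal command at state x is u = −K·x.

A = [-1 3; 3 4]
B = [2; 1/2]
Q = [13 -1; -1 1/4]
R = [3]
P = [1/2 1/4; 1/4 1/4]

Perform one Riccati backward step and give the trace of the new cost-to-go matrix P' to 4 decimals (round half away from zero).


BᵀP = [1.1250 0.6250]
S = R + BᵀPB = [3] + [2.5625] = [5.5625]
BᵀPA = [0.7500 5.8750]
K = S⁻¹·BᵀPA = [0.1348 1.0562]
A−BK = [-1.2697 0.8876; 2.9326 3.4719]
AᵀP(A−BK) = [1.1489 1.9579; 1.9579 8.2949]
P' = Q + AᵀP(A−BK) = [14.1489 0.9579; 0.9579 8.5449]
tr(P') = 22.6938

22.6938


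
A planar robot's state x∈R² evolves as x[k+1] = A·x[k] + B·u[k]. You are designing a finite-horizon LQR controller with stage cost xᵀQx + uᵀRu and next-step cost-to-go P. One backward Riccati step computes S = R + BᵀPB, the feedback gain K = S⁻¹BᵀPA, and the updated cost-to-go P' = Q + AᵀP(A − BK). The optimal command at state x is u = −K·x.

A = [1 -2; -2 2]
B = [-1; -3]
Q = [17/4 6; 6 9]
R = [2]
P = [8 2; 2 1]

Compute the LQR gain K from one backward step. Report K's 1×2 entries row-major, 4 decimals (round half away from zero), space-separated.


-0.1290 0.5806

BᵀP = [-14.0000 -5.0000]
S = R + BᵀPB = [2] + [29.0000] = [31.0000]
BᵀPA = [-4.0000 18.0000]
K = S⁻¹·BᵀPA = [-0.1290 0.5806]
A−BK = [0.8710 -1.4194; -2.3871 3.7419]
AᵀP(A−BK) = [3.4839 -5.6774; -5.6774 9.5484]
P' = Q + AᵀP(A−BK) = [7.7339 0.3226; 0.3226 18.5484]
tr(P') = 26.2823


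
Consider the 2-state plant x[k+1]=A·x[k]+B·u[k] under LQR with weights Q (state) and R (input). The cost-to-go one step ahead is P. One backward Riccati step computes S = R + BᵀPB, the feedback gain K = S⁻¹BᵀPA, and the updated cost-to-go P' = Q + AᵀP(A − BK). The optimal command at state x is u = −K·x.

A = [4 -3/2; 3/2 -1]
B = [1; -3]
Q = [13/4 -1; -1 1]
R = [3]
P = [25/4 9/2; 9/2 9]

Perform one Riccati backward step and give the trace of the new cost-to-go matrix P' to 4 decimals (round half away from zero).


BᵀP = [-7.2500 -22.5000]
S = R + BᵀPB = [3] + [60.2500] = [63.2500]
BᵀPA = [-62.7500 33.3750]
K = S⁻¹·BᵀPA = [-0.9921 0.5277]
A−BK = [4.9921 -2.0277; -1.4763 0.5830]
AᵀP(A−BK) = [111.9960 -46.0138; -46.0138 18.9516]
P' = Q + AᵀP(A−BK) = [115.2460 -47.0138; -47.0138 19.9516]
tr(P') = 135.1976

135.1976


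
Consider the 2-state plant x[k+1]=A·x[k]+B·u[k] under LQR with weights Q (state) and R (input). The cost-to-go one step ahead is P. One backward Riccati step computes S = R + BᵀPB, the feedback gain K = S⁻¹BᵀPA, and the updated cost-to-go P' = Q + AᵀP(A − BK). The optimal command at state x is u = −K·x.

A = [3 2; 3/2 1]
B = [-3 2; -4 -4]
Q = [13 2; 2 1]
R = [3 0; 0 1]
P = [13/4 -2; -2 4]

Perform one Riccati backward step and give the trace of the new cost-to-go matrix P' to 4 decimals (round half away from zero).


BᵀP = [-1.7500 -10.0000; 14.5000 -20.0000]
S = R + BᵀPB = [3 0; 0 1] + [45.2500 36.5000; 36.5000 109.0000] = [48.2500 36.5000; 36.5000 110.0000]
BᵀPA = [-20.2500 -13.5000; 13.5000 9.0000]
K = S⁻¹·BᵀPA = [-0.6843 -0.4562; 0.3498 0.2332]
A−BK = [0.2475 0.1650; 0.1620 0.1080]
AᵀP(A−BK) = [1.6708 1.1139; 1.1139 0.7426]
P' = Q + AᵀP(A−BK) = [14.6708 3.1139; 3.1139 1.7426]
tr(P') = 16.4134

16.4134


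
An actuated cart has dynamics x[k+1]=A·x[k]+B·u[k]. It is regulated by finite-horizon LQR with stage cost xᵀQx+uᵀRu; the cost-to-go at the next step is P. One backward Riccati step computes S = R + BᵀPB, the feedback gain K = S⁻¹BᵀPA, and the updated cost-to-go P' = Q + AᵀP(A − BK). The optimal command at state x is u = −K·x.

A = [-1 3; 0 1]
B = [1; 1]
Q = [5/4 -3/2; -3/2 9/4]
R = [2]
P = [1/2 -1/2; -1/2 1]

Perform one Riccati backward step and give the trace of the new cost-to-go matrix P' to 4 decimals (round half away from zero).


6.4000

BᵀP = [0.0000 0.5000]
S = R + BᵀPB = [2] + [0.5000] = [2.5000]
BᵀPA = [0.0000 0.5000]
K = S⁻¹·BᵀPA = [0.0000 0.2000]
A−BK = [-1.0000 2.8000; 0.0000 0.8000]
AᵀP(A−BK) = [0.5000 -1.0000; -1.0000 2.4000]
P' = Q + AᵀP(A−BK) = [1.7500 -2.5000; -2.5000 4.6500]
tr(P') = 6.4000


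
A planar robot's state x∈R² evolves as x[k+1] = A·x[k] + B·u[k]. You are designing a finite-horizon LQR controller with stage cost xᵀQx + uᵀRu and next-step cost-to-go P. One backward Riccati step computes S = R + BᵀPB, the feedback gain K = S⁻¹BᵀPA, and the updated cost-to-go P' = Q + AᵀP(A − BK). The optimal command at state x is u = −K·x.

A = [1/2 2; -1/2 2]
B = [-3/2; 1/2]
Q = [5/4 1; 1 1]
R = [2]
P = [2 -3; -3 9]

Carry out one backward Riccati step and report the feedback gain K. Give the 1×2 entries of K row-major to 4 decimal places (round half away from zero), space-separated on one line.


BᵀP = [-4.5000 9.0000]
S = R + BᵀPB = [2] + [11.2500] = [13.2500]
BᵀPA = [-6.7500 9.0000]
K = S⁻¹·BᵀPA = [-0.5094 0.6792]
A−BK = [-0.2642 3.0189; -0.2453 1.6604]
AᵀP(A−BK) = [0.8113 -2.4151; -2.4151 13.8868]
P' = Q + AᵀP(A−BK) = [2.0613 -1.4151; -1.4151 14.8868]
tr(P') = 16.9481

-0.5094 0.6792


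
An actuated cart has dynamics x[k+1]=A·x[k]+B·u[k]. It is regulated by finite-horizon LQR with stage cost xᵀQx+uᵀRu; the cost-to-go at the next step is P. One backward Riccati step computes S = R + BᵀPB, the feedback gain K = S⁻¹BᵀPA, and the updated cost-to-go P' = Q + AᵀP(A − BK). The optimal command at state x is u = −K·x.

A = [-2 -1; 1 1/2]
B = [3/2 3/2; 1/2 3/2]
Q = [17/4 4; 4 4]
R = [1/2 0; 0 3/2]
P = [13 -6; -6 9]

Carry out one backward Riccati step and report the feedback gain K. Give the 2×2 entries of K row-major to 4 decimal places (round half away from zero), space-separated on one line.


BᵀP = [16.5000 -4.5000; 10.5000 4.5000]
S = R + BᵀPB = [1/2 0; 0 3/2] + [22.5000 18.0000; 18.0000 22.5000] = [23.0000 18.0000; 18.0000 24.0000]
BᵀPA = [-37.5000 -18.7500; -16.5000 -8.2500]
K = S⁻¹·BᵀPA = [-2.6447 -1.3224; 1.2961 0.6480]
A−BK = [0.0230 0.0115; 0.3783 0.1891]
AᵀP(A−BK) = [7.2072 3.6036; 3.6036 1.8018]
P' = Q + AᵀP(A−BK) = [11.4572 7.6036; 7.6036 5.8018]
tr(P') = 17.2590

-2.6447 -1.3224 1.2961 0.6480


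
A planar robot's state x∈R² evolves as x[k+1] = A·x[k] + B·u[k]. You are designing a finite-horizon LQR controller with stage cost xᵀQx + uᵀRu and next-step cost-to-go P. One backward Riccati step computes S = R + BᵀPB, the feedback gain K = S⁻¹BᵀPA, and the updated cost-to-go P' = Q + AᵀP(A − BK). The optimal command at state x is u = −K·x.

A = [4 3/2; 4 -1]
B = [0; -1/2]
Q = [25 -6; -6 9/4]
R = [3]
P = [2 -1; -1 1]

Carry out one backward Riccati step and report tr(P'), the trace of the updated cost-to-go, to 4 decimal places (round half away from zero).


51.2692

BᵀP = [0.5000 -0.5000]
S = R + BᵀPB = [3] + [0.2500] = [3.2500]
BᵀPA = [0.0000 1.2500]
K = S⁻¹·BᵀPA = [0.0000 0.3846]
A−BK = [4.0000 1.5000; 4.0000 -0.8077]
AᵀP(A−BK) = [16.0000 6.0000; 6.0000 8.0192]
P' = Q + AᵀP(A−BK) = [41.0000 0.0000; 0.0000 10.2692]
tr(P') = 51.2692


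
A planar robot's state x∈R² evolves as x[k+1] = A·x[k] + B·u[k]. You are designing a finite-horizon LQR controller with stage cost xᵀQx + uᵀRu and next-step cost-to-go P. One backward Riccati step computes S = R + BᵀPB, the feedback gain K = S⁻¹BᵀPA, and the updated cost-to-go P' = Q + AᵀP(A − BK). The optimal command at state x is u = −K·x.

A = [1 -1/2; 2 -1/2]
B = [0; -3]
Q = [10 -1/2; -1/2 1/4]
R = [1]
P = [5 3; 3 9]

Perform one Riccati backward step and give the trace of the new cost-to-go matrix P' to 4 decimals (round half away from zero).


BᵀP = [-9.0000 -27.0000]
S = R + BᵀPB = [1] + [81.0000] = [82.0000]
BᵀPA = [-63.0000 18.0000]
K = S⁻¹·BᵀPA = [-0.7683 0.2195]
A−BK = [1.0000 -0.5000; -0.3049 0.1585]
AᵀP(A−BK) = [4.5976 -2.1707; -2.1707 1.0488]
P' = Q + AᵀP(A−BK) = [14.5976 -2.6707; -2.6707 1.2988]
tr(P') = 15.8963

15.8963


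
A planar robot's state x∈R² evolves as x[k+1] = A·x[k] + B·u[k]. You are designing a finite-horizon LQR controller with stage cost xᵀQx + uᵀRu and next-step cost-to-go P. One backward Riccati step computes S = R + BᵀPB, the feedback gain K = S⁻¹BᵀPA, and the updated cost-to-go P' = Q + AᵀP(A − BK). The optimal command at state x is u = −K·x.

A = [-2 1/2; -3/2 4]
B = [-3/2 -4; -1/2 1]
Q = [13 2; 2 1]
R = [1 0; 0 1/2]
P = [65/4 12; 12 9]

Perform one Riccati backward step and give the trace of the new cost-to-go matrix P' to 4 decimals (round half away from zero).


18.2366

BᵀP = [-30.3750 -22.5000; -53.0000 -39.0000]
S = R + BᵀPB = [1 0; 0 1/2] + [56.8125 99.0000; 99.0000 173.0000] = [57.8125 99.0000; 99.0000 173.5000]
BᵀPA = [94.5000 -105.1875; 164.5000 -182.5000]
K = S⁻¹·BᵀPA = [0.4805 -0.7955; 0.6740 -0.5980]
A−BK = [1.4166 -3.0851; -1.9337 4.2003]
AᵀP(A−BK) = [0.9778 -1.7114; -1.7114 3.2588]
P' = Q + AᵀP(A−BK) = [13.9778 0.2886; 0.2886 4.2588]
tr(P') = 18.2366


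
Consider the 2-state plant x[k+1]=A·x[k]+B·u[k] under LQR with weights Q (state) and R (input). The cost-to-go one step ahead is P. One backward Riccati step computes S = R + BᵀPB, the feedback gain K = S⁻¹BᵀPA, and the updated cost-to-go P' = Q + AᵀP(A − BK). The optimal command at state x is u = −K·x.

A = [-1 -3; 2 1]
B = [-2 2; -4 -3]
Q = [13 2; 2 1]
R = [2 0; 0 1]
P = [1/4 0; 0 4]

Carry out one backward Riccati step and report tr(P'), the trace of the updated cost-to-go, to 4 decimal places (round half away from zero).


BᵀP = [-0.5000 -16.0000; 0.5000 -12.0000]
S = R + BᵀPB = [2 0; 0 1] + [65.0000 47.0000; 47.0000 37.0000] = [67.0000 47.0000; 47.0000 38.0000]
BᵀPA = [-31.5000 -14.5000; -24.5000 -13.5000]
K = S⁻¹·BᵀPA = [-0.1350 0.2478; -0.4777 -0.6617]
A−BK = [-0.3145 -1.1810; 0.0267 0.0059]
AᵀP(A−BK) = [0.2923 0.3427; 0.3427 0.9095]
P' = Q + AᵀP(A−BK) = [13.2923 2.3427; 2.3427 1.9095]
tr(P') = 15.2018

15.2018


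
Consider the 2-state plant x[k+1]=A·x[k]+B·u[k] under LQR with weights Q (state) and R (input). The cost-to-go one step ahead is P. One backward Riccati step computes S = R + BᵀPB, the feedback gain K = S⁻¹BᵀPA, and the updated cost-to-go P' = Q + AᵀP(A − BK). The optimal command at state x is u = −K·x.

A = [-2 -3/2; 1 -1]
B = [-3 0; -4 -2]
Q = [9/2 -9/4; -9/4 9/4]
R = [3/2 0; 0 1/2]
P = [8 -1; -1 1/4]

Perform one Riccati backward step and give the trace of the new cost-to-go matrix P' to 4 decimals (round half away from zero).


BᵀP = [-20.0000 2.0000; 2.0000 -0.5000]
S = R + BᵀPB = [3/2 0; 0 1/2] + [52.0000 -4.0000; -4.0000 1.0000] = [53.5000 -4.0000; -4.0000 1.5000]
BᵀPA = [42.0000 28.0000; -4.5000 -2.5000]
K = S⁻¹·BᵀPA = [0.7004 0.4981; -1.1323 -0.3385]
A−BK = [0.1012 -0.0058; 1.5370 0.3152]
AᵀP(A−BK) = [1.7383 0.8084; 0.8084 0.4582]
P' = Q + AᵀP(A−BK) = [6.2383 -1.4416; -1.4416 2.7082]
tr(P') = 8.9465

8.9465


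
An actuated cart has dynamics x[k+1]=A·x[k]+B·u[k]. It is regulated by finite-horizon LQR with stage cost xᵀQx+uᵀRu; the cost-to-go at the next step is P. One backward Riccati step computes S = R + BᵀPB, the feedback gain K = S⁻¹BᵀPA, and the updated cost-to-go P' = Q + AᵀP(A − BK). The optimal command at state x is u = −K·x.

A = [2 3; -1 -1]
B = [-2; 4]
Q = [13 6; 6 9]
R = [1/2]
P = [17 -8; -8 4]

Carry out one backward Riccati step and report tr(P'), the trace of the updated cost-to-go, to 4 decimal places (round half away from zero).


BᵀP = [-66.0000 32.0000]
S = R + BᵀPB = [1/2] + [260.0000] = [260.5000]
BᵀPA = [-164.0000 -230.0000]
K = S⁻¹·BᵀPA = [-0.6296 -0.8829]
A−BK = [0.7409 1.2342; 1.5182 2.5317]
AᵀP(A−BK) = [0.7524 1.2015; 1.2015 1.9290]
P' = Q + AᵀP(A−BK) = [13.7524 7.2015; 7.2015 10.9290]
tr(P') = 24.6814

24.6814


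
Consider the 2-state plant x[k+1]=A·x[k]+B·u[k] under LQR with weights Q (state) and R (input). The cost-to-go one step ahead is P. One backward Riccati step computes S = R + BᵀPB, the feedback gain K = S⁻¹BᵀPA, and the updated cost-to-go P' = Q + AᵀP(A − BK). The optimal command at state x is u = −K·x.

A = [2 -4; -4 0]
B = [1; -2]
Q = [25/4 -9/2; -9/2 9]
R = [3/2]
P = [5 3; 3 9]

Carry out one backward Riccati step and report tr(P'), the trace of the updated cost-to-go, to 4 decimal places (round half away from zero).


100.4303

BᵀP = [-1.0000 -15.0000]
S = R + BᵀPB = [3/2] + [29.0000] = [30.5000]
BᵀPA = [58.0000 4.0000]
K = S⁻¹·BᵀPA = [1.9016 0.1311]
A−BK = [0.0984 -4.1311; -0.1967 0.2623]
AᵀP(A−BK) = [5.7049 0.3934; 0.3934 79.4754]
P' = Q + AᵀP(A−BK) = [11.9549 -4.1066; -4.1066 88.4754]
tr(P') = 100.4303


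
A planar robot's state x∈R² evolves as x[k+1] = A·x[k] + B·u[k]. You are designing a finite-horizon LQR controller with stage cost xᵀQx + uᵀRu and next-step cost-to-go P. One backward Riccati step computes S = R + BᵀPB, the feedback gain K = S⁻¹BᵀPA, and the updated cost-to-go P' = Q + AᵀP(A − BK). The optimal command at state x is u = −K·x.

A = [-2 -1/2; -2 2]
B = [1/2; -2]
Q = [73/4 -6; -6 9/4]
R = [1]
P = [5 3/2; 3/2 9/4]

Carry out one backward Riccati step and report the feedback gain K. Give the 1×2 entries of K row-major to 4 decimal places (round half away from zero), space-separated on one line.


1.0303 -0.8788

BᵀP = [-0.5000 -3.7500]
S = R + BᵀPB = [1] + [7.2500] = [8.2500]
BᵀPA = [8.5000 -7.2500]
K = S⁻¹·BᵀPA = [1.0303 -0.8788]
A−BK = [-2.5152 -0.0606; 0.0606 0.2424]
AᵀP(A−BK) = [32.2424 -1.0303; -1.0303 0.8788]
P' = Q + AᵀP(A−BK) = [50.4924 -7.0303; -7.0303 3.1288]
tr(P') = 53.6212


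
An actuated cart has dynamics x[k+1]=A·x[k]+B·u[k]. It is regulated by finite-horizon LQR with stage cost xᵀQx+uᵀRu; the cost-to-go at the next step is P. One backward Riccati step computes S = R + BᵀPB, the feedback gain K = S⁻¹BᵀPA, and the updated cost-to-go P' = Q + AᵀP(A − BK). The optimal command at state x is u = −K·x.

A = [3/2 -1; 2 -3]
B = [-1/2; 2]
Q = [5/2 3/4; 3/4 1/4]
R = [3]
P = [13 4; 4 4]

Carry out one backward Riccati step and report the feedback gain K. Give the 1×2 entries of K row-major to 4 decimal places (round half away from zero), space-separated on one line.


BᵀP = [1.5000 6.0000]
S = R + BᵀPB = [3] + [11.2500] = [14.2500]
BᵀPA = [14.2500 -19.5000]
K = S⁻¹·BᵀPA = [1.0000 -1.3684]
A−BK = [2.0000 -1.6842; 0.0000 -0.2632]
AᵀP(A−BK) = [55.0000 -50.0000; -50.0000 46.3158]
P' = Q + AᵀP(A−BK) = [57.5000 -49.2500; -49.2500 46.5658]
tr(P') = 104.0658

1.0000 -1.3684


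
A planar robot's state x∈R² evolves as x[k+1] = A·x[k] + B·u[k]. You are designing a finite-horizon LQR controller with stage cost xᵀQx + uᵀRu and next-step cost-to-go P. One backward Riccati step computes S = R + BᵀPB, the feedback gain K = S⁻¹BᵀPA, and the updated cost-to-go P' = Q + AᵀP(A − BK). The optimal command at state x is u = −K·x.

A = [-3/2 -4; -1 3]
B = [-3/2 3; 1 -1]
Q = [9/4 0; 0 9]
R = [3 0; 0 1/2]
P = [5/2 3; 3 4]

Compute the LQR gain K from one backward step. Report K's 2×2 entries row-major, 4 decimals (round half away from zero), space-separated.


-0.2008 0.2791 -1.3446 -0.2791

BᵀP = [-0.7500 -0.5000; 4.5000 5.0000]
S = R + BᵀPB = [3 0; 0 1/2] + [0.6250 -1.7500; -1.7500 8.5000] = [3.6250 -1.7500; -1.7500 9.0000]
BᵀPA = [1.6250 1.5000; -11.7500 -3.0000]
K = S⁻¹·BᵀPA = [-0.2008 0.2791; -1.3446 -0.2791]
A−BK = [2.2326 -2.7442; -2.1438 2.4419]
AᵀP(A−BK) = [3.1522 -2.2326; -2.2326 2.7442]
P' = Q + AᵀP(A−BK) = [5.4022 -2.2326; -2.2326 11.7442]
tr(P') = 17.1464


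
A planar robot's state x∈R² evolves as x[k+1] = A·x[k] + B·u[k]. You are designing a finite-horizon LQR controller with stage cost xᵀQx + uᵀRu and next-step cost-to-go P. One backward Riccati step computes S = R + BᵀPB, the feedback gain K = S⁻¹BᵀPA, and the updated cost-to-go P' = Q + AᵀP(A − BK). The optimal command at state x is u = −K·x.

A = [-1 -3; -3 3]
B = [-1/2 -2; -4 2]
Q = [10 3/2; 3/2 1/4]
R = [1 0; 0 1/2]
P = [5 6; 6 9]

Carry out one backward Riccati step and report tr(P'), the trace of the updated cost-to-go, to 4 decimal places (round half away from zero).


BᵀP = [-26.5000 -39.0000; 2.0000 6.0000]
S = R + BᵀPB = [1 0; 0 1/2] + [169.2500 -25.0000; -25.0000 8.0000] = [170.2500 -25.0000; -25.0000 8.5000]
BᵀPA = [143.5000 -37.5000; -20.0000 12.0000]
K = S⁻¹·BᵀPA = [0.8755 -0.0228; 0.2220 1.3447]
A−BK = [-0.1183 -0.3220; 0.0579 0.2194]
AᵀP(A−BK) = [0.8090 0.1665; 0.1665 1.0085]
P' = Q + AᵀP(A−BK) = [10.8090 1.6665; 1.6665 1.2585]
tr(P') = 12.0675

12.0675


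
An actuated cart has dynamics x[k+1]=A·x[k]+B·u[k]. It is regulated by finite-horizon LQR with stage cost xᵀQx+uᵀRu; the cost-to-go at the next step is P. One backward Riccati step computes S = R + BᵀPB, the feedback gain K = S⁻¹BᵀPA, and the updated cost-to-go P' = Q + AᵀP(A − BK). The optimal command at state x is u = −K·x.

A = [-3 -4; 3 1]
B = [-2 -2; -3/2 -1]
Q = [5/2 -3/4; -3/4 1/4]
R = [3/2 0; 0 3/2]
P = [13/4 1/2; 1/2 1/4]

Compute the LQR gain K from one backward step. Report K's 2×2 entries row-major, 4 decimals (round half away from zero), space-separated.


BᵀP = [-7.2500 -1.3750; -7.0000 -1.2500]
S = R + BᵀPB = [3/2 0; 0 3/2] + [16.5625 15.8750; 15.8750 15.2500] = [18.0625 15.8750; 15.8750 16.7500]
BᵀPA = [17.6250 27.6250; 17.2500 26.7500]
K = S⁻¹·BᵀPA = [0.4230 0.7532; 0.6289 0.8831]
A−BK = [-0.8961 -0.7273; 4.2635 3.0130]
AᵀP(A−BK) = [4.1953 3.7403; 3.7403 3.8182]
P' = Q + AᵀP(A−BK) = [6.6953 2.9903; 2.9903 4.0682]
tr(P') = 10.7635

0.4230 0.7532 0.6289 0.8831


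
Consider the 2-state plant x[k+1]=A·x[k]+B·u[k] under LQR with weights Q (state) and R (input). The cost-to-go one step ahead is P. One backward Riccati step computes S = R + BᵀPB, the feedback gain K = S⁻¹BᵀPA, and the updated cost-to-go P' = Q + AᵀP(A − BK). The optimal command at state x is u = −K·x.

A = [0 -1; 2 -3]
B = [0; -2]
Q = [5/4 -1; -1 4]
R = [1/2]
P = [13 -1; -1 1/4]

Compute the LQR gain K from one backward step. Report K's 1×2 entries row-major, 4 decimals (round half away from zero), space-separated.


BᵀP = [2.0000 -0.5000]
S = R + BᵀPB = [1/2] + [1.0000] = [1.5000]
BᵀPA = [-1.0000 -0.5000]
K = S⁻¹·BᵀPA = [-0.6667 -0.3333]
A−BK = [0.0000 -1.0000; 0.6667 -3.6667]
AᵀP(A−BK) = [0.3333 0.1667; 0.1667 9.0833]
P' = Q + AᵀP(A−BK) = [1.5833 -0.8333; -0.8333 13.0833]
tr(P') = 14.6667

-0.6667 -0.3333


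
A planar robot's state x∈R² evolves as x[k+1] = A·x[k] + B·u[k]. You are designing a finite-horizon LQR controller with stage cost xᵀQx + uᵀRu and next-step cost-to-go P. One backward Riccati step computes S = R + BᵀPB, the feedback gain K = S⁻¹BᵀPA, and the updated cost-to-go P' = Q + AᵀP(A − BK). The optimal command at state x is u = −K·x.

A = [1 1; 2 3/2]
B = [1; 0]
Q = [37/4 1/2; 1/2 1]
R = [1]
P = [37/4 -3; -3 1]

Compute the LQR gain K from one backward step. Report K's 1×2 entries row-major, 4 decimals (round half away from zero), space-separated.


BᵀP = [9.2500 -3.0000]
S = R + BᵀPB = [1] + [9.2500] = [10.2500]
BᵀPA = [3.2500 4.7500]
K = S⁻¹·BᵀPA = [0.3171 0.4634]
A−BK = [0.6829 0.5366; 2.0000 1.5000]
AᵀP(A−BK) = [0.2195 0.2439; 0.2439 0.2988]
P' = Q + AᵀP(A−BK) = [9.4695 0.7439; 0.7439 1.2988]
tr(P') = 10.7683

0.3171 0.4634


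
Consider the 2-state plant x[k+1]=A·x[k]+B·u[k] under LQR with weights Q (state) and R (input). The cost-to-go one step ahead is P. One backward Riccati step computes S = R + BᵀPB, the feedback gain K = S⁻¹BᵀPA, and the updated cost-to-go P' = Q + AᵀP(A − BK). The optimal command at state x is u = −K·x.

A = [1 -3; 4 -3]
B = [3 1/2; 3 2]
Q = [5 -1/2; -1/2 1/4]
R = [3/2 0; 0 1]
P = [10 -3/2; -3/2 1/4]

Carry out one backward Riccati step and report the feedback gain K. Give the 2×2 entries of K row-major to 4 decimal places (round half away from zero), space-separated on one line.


0.1447 -0.9690 0.1602 -0.1085

BᵀP = [25.5000 -3.7500; 2.0000 -0.2500]
S = R + BᵀPB = [3/2 0; 0 1] + [65.2500 5.2500; 5.2500 0.5000] = [66.7500 5.2500; 5.2500 1.5000]
BᵀPA = [10.5000 -65.2500; 1.0000 -5.2500]
K = S⁻¹·BᵀPA = [0.1447 -0.9690; 0.1602 -0.1085]
A−BK = [0.4858 -0.0388; 3.2455 0.1240]
AᵀP(A−BK) = [0.3204 -0.2171; -0.2171 1.4535]
P' = Q + AᵀP(A−BK) = [5.3204 -0.7171; -0.7171 1.7035]
tr(P') = 7.0239
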